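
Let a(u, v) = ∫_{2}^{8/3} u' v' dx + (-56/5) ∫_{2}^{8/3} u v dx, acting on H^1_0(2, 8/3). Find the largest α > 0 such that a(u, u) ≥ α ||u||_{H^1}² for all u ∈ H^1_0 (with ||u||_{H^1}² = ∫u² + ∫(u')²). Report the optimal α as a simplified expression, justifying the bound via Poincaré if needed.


α = (-224 + 45*π^2)/(5*(4 + 9*π^2))

Coercivity of a(·,·) on H^1_0(2, 8/3) means a(u, u) ≥ α ||u||_{H^1}² for every u ∈ H^1_0.
The interval has length L = 2/3, and Poincaré/coercivity depend only on L. Here a(u, u) = ∫(u')² + (-56/5)·∫u².
Here c = -56/5 < 0 with |c| < (π/L)² = 9*π^2/4, so coercivity still holds. The condition a(u,u) ≥ α||u||_{H^1}² reads (1−α)∫(u')² ≥ (α−c)∫u². Any admissible α is ≤ 1 (rapidly oscillating u have ∫u²/∫(u')² → 0), and α = 1 would force 0 ≥ (1−c)∫u², impossible since c < 1; so 1−α > 0. By the sharp Poincaré inequality on H^1_0 of an interval of length L, ∫(u')² ≥ (π/L)²∫u² with equality for the first sine mode sin(π(x−x₀)/L) (x₀ the left endpoint), so the inequality holds for all u iff (1−α)(π/L)² ≥ α − c, i.e. α ≤ ((π/L)² + c)/((π/L)² + 1) = (1 + c(L/π)²)/(1 + (L/π)²). (Direct route, valid since c ≤ 0: Poincaré gives c∫u² ≥ c(L/π)²∫(u')², so a(u,u) ≥ (1 + c(L/π)²)∫(u')², while ||u||_{H^1}² ≤ (1 + (L/π)²)∫(u')²; dividing yields the same α.) With (π/L)² = 9*π^2/4 and c = -56/5, the largest admissible constant is α = ((π/L)² + c)/((π/L)² + 1).
Simplifying, α = (-224 + 45*π^2)/(5*(4 + 9*π^2)).


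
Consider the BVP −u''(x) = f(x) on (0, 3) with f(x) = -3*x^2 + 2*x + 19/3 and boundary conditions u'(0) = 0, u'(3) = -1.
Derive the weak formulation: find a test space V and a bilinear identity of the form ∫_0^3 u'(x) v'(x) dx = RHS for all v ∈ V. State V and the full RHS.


V = H^1(0, 3) (v unrestricted at boundary; u is determined up to an additive constant); weak form: ∫_0^3 u'v' dx = ∫_0^3 (-3*x^2 + 2*x + 19/3) v dx − v(3) for all v ∈ V.

Multiply both sides by a test function v and integrate from 0 to 3:
  ∫_0^3 −u''(x) v(x) dx = ∫_0^3 f(x) v(x) dx.
Integrate the LHS by parts once:
  ∫_0^3 −u'' v dx = −[u'(x) v(x)]_0^3 + ∫_0^3 u'(x) v'(x) dx.
Thus ∫_0^3 u'(x) v'(x) dx = ∫_0^3 f(x) v(x) dx + [u'(x) v(x)]_0^3.
Choose V so that boundary terms are either known or forced to vanish.
u has inhomogeneous Neumann u'(0) = 0, u'(3) = -1. [u' v]_0^3 = (-1)·v(3) − (0)·v(0) = − v(3). Take V = H^1(0, 3); boundary term becomes part of RHS.
Weak formulation: find u (satisfying any essential BC) such that ∫_0^3 u'(x) v'(x) dx = ∫_0^3 f v dx − v(3) for all v ∈ V (Neumann data are natural BCs: they enter the RHS as boundary terms).
Substituting f(x) = -3*x^2 + 2*x + 19/3, the right-hand side is ∫_0^3 (-3*x^2 + 2*x + 19/3) v dx − v(3).
Compatibility check (pure Neumann): taking v ≡ 1 ∈ V gives 0 = ∫_0^3 f dx + (-1) − (0), i.e. ∫_0^3 f dx must equal u'(0) − u'(3) = 1. Indeed ∫_0^3 (-3*x^2 + 2*x + 19/3) dx = 1, so the data are compatible. The solution is then unique only up to an additive constant (fix it e.g. by requiring ∫_0^3 u dx = 0).


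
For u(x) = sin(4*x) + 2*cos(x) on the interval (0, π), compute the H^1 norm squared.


||u||_{H^1(0,π)}^2 = 64/15 + 25*π/2

u'(x) = -2*sin(x) + 4*cos(4*x).
Expand u² and (u')² and integrate term by term on (0, π), using: for integers n ≥ 1, ∫_0^π sin²(nx) dx = ∫_0^π cos²(nx) dx = π/2; for n ≠ n', ∫_0^π sin(nx)sin(n'x) dx = ∫_0^π cos(nx)cos(n'x) dx = 0; and by product-to-sum, ∫_0^π sin(nx)cos(n'x) dx = ½∫_0^π [sin((n+n')x) + sin((n−n')x)] dx, which is 0 when n+n' is even and 2n/(n²−n'²) when n+n' is odd (it need not vanish on (0, π)).
  u² squared terms: (2)²·∫cos(x)² dx = 4·π/2 = 2*π;  (1)²·∫sin(4x)² dx = 1·π/2 = π/2.
  u² cross terms: 2·(2)·(1)·∫cos(x)·sin(4x) dx = 4·(8/15) = 32/15.
  So ∫_0^π u² dx = 2*π + π/2 + 32/15 = 32/15 + 5*π/2.
  (u')² squared terms: (-2)²·∫sin(x)² dx = 4·π/2 = 2*π;  (4)²·∫cos(4x)² dx = 16·π/2 = 8*π.
  (u')² cross terms: 2·(-2)·(4)·∫sin(x)·cos(4x) dx = -16·(-2/15) = 32/15.
  So ∫_0^π (u')² dx = 2*π + 8*π + 32/15 = 32/15 + 10*π.
||u||_{H^1}^2 = (32/15 + 5*π/2) + (32/15 + 10*π) = 64/15 + 25*π/2.


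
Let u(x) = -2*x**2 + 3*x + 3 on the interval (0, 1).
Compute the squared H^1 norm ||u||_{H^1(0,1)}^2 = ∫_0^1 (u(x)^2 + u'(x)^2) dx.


||u||_{H^1}^2 = 257/15

The H^1 norm (squared) on an interval (0, L) is
  ||u||_{H^1}^2 = ∫_0^L u(x)^2 dx + ∫_0^L u'(x)^2 dx.
Compute u'(x) = 3 - 4*x.
Then u(x)^2 = 4*x**4 - 12*x**3 - 3*x**2 + 18*x + 9 and u'(x)^2 = 16*x**2 - 24*x + 9.
Integrate each monomial from 0 to 1 using ∫_0^1 c·x^n dx = c·1^(n+1)/(n+1):
  ∫_0^1 u(x)^2 dx = ∫_0^1 (4*x^4 - 12*x^3 - 3*x^2 + 18*x + 9) dx. Term by term:
    ∫_0^1 4*x^4 dx = 4/5;  ∫_0^1 -12*x^3 dx = -3;  ∫_0^1 -3*x^2 dx = -1;
    ∫_0^1 18*x dx = 9;  ∫_0^1 9 dx = 9.
  Sum: 4/5 − 3 − 1 + 9 + 9 = 74/5.
  ∫_0^1 u'(x)^2 dx = ∫_0^1 (16*x^2 - 24*x + 9) dx. Term by term:
    ∫_0^1 16*x^2 dx = 16/3;  ∫_0^1 -24*x dx = -12;  ∫_0^1 9 dx = 9.
  Sum: 16/3 − 12 + 9 = 7/3.
Adding: ||u||_{H^1}^2 = 74/5 + 7/3 = 257/15.


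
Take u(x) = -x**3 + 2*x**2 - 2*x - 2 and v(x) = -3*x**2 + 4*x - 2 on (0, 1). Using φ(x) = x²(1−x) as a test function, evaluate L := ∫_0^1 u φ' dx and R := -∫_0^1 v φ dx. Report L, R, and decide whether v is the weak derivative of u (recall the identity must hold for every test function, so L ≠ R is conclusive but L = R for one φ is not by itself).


LHS = 1/15, RHS = 1/15. Yes, v = u' weakly.

u(x) = -x**3 + 2*x**2 - 2*x - 2, classical derivative u'(x) = -3*x**2 + 4*x - 2.
φ(x) = x²(1−x), so φ'(x) = x*(2 - 3*x).
Note φ(0) = φ(1) = 0, so the boundary term u·φ vanishes.
LHS = ∫_0^1 u(x) φ'(x) dx = ∫_0^1 (3*x^5 - 8*x^4 + 10*x^3 + 2*x^2 - 4*x) dx. Term by term:
  ∫_0^1 3*x^5 dx = 1/2;  ∫_0^1 -8*x^4 dx = -8/5;  ∫_0^1 10*x^3 dx = 5/2;
  ∫_0^1 2*x^2 dx = 2/3;  ∫_0^1 -4*x dx = -2.
Sum: 1/2 − 8/5 + 5/2 + 2/3 − 2 = 1/15.
So LHS = 1/15.
∫_0^1 v(x) φ(x) dx = ∫_0^1 (3*x^5 - 7*x^4 + 6*x^3 - 2*x^2) dx. Term by term:
  ∫_0^1 3*x^5 dx = 1/2;  ∫_0^1 -7*x^4 dx = -7/5;  ∫_0^1 6*x^3 dx = 3/2;
  ∫_0^1 -2*x^2 dx = -2/3.
Sum: 1/2 − 7/5 + 3/2 − 2/3 = -1/15.
So RHS = -∫_0^1 v(x) φ(x) dx = 1/15.
LHS = RHS, so the identity holds for this test φ.
Moreover u is smooth here and v(x) = u'(x) = -3*x**2 + 4*x - 2 pointwise, so the identity holds for every test function. Hence v is the weak derivative of u.


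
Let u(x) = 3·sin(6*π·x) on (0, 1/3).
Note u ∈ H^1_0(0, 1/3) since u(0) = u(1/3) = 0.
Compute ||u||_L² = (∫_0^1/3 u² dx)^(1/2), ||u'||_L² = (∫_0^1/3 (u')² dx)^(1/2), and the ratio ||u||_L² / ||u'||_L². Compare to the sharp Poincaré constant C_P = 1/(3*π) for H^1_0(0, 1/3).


||u||_L² / ||u'||_L² = 1/(6*π) < C_P = 1/(3*π).

u(x) = 3·sin(6*π·x), so u'(x) = 18*π*cos(6*π*x).
Writing u(x) = A·sin(kπx/L) with A = 3 and k = 2, use ∫_0^L sin²(kπx/L) dx = L/2 and ∫_0^L cos²(kπx/L) dx = L/2.
u² = 9·sin²(6*π·x) and (u')² = 324*π^2·cos²(6*π·x), and each of sin², cos² integrates to L/2 = 1/6 over (0, 1/3).
∫_0^1/3 u² dx = 3/2, so ||u||_L² = sqrt(6)/2.
∫_0^1/3 (u')² dx = 54*π^2, so ||u'||_L² = 3*sqrt(6)*π.
Ratio ||u||_L² / ||u'||_L² = 1/(6*π).
Sharp Poincaré constant on H^1_0(0, 1/3) is C_P = L/π = 1/(3*π), achieved by sin(3*π·x).
This is the k = 2 harmonic; the ratio L/(kπ) is strictly less than C_P = L/π, consistent with the sharp inequality ||u||_L² ≤ C_P ||u'||_L².


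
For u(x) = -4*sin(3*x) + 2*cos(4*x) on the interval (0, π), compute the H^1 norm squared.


||u||_{H^1(0,π)}^2 = 1632/7 + 114*π

u'(x) = -8*sin(4*x) - 12*cos(3*x).
Expand u² and (u')² and integrate term by term on (0, π), using: for integers n ≥ 1, ∫_0^π sin²(nx) dx = ∫_0^π cos²(nx) dx = π/2; for n ≠ n', ∫_0^π sin(nx)sin(n'x) dx = ∫_0^π cos(nx)cos(n'x) dx = 0; and by product-to-sum, ∫_0^π sin(nx)cos(n'x) dx = ½∫_0^π [sin((n+n')x) + sin((n−n')x)] dx, which is 0 when n+n' is even and 2n/(n²−n'²) when n+n' is odd (it need not vanish on (0, π)).
  u² squared terms: (-4)²·∫sin(3x)² dx = 16·π/2 = 8*π;  (2)²·∫cos(4x)² dx = 4·π/2 = 2*π.
  u² cross terms: 2·(-4)·(2)·∫sin(3x)·cos(4x) dx = -16·(-6/7) = 96/7.
  So ∫_0^π u² dx = 8*π + 2*π + 96/7 = 96/7 + 10*π.
  (u')² squared terms: (-12)²·∫cos(3x)² dx = 144·π/2 = 72*π;  (-8)²·∫sin(4x)² dx = 64·π/2 = 32*π.
  (u')² cross terms: 2·(-12)·(-8)·∫cos(3x)·sin(4x) dx = 192·(8/7) = 1536/7.
  So ∫_0^π (u')² dx = 72*π + 32*π + 1536/7 = 1536/7 + 104*π.
||u||_{H^1}^2 = (96/7 + 10*π) + (1536/7 + 104*π) = 1632/7 + 114*π.


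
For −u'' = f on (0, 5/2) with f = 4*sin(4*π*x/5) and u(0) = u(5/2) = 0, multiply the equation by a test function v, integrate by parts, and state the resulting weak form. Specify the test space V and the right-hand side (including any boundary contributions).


V = H^1_0(0, 5/2) (so v(0) = v(5/2) = 0); weak form: ∫_0^5/2 u'v' dx = ∫_0^5/2 (4*sin(4*π*x/5)) v dx for all v ∈ V.

Multiply both sides by a test function v and integrate from 0 to 5/2:
  ∫_0^5/2 −u''(x) v(x) dx = ∫_0^5/2 f(x) v(x) dx.
Integrate the LHS by parts once:
  ∫_0^5/2 −u'' v dx = −[u'(x) v(x)]_0^5/2 + ∫_0^5/2 u'(x) v'(x) dx.
Thus ∫_0^5/2 u'(x) v'(x) dx = ∫_0^5/2 f(x) v(x) dx + [u'(x) v(x)]_0^5/2.
Choose V so that boundary terms are either known or forced to vanish.
u is Dirichlet: u(0) = u(5/2) = 0. Let V = H^1_0(0, 5/2); then v(0) = v(5/2) = 0, and [u' v]_0^5/2 = 0.
Weak formulation: find u (satisfying any essential BC) such that ∫_0^5/2 u'(x) v'(x) dx = ∫_0^5/2 f v dx for all v ∈ V.
Substituting f(x) = 4*sin(4*π*x/5), the right-hand side is ∫_0^5/2 (4*sin(4*π*x/5)) v dx.


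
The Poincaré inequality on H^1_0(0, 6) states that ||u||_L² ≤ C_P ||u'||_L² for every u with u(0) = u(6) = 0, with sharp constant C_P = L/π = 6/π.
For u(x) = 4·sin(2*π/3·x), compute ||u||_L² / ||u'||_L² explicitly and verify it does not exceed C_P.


||u||_L² / ||u'||_L² = 3/(2*π) < C_P = 6/π.

u(x) = 4·sin(2*π/3·x), so u'(x) = 8*π*cos(2*π*x/3)/3.
Writing u(x) = A·sin(kπx/L) with A = 4 and k = 4, use ∫_0^L sin²(kπx/L) dx = L/2 and ∫_0^L cos²(kπx/L) dx = L/2.
u² = 16·sin²(2*π/3·x) and (u')² = 64*π^2/9·cos²(2*π/3·x), and each of sin², cos² integrates to L/2 = 3 over (0, 6).
∫_0^6 u² dx = 48, so ||u||_L² = 4*sqrt(3).
∫_0^6 (u')² dx = 64*π^2/3, so ||u'||_L² = 8*sqrt(3)*π/3.
Ratio ||u||_L² / ||u'||_L² = 3/(2*π).
Sharp Poincaré constant on H^1_0(0, 6) is C_P = L/π = 6/π, achieved by sin(π/6·x).
This is the k = 4 harmonic; the ratio L/(kπ) is strictly less than C_P = L/π, consistent with the sharp inequality ||u||_L² ≤ C_P ||u'||_L².


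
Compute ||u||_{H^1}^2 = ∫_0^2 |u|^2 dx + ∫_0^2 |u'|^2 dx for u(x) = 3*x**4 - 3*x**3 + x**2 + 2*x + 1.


||u||_{H^1}^2 = 147178/105

The H^1 norm (squared) on an interval (0, L) is
  ||u||_{H^1}^2 = ∫_0^L u(x)^2 dx + ∫_0^L u'(x)^2 dx.
Compute u'(x) = 12*x**3 - 9*x**2 + 2*x + 2.
Then u(x)^2 = 9*x**8 - 18*x**7 + 15*x**6 + 6*x**5 - 5*x**4 - 2*x**3 + 6*x**2 + 4*x + 1 and u'(x)^2 = 144*x**6 - 216*x**5 + 129*x**4 + 12*x**3 - 32*x**2 + 8*x + 4.
Integrate each monomial from 0 to 2 using ∫_0^2 c·x^n dx = c·2^(n+1)/(n+1):
  ∫_0^2 u(x)^2 dx = ∫_0^2 (9*x^8 - 18*x^7 + 15*x^6 + 6*x^5 - 5*x^4 - 2*x^3 + 6*x^2 + 4*x + 1) dx. Term by term:
    ∫_0^2 9*x^8 dx = 512;  ∫_0^2 -18*x^7 dx = -576;  ∫_0^2 15*x^6 dx = 1920/7;
    ∫_0^2 6*x^5 dx = 64;  ∫_0^2 -5*x^4 dx = -32;  ∫_0^2 -2*x^3 dx = -8;
    ∫_0^2 6*x^2 dx = 16;  ∫_0^2 4*x dx = 8;  ∫_0^2 1 dx = 2.
  Sum: 512 − 576 + 1920/7 + 64 − 32 − 8 + 16 + 8 + 2 = 1822/7.
  ∫_0^2 u'(x)^2 dx = ∫_0^2 (144*x^6 - 216*x^5 + 129*x^4 + 12*x^3 - 32*x^2 + 8*x + 4) dx. Term by term:
    ∫_0^2 144*x^6 dx = 18432/7;  ∫_0^2 -216*x^5 dx = -2304;  ∫_0^2 129*x^4 dx = 4128/5;
    ∫_0^2 12*x^3 dx = 48;  ∫_0^2 -32*x^2 dx = -256/3;  ∫_0^2 8*x dx = 16;
    ∫_0^2 4 dx = 8.
  Sum: 18432/7 − 2304 + 4128/5 + 48 − 256/3 + 16 + 8 = 119848/105.
Adding: ||u||_{H^1}^2 = 1822/7 + 119848/105 = 147178/105.


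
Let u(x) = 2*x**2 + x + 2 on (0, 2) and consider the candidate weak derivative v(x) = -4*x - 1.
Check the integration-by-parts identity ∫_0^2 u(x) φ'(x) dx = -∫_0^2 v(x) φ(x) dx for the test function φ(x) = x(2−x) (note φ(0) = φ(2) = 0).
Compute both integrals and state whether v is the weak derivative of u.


LHS = -20/3, RHS = 20/3. No, v is not the weak derivative of u.

u(x) = 2*x**2 + x + 2, classical derivative u'(x) = 4*x + 1.
φ(x) = x(2−x), so φ'(x) = 2 - 2*x.
Note φ(0) = φ(2) = 0, so the boundary term u·φ vanishes.
LHS = ∫_0^2 u(x) φ'(x) dx = ∫_0^2 (-4*x^3 + 2*x^2 - 2*x + 4) dx. Term by term:
  ∫_0^2 -4*x^3 dx = -16;  ∫_0^2 2*x^2 dx = 16/3;  ∫_0^2 -2*x dx = -4;
  ∫_0^2 4 dx = 8.
Sum: -16 + 16/3 − 4 + 8 = -20/3.
So LHS = -20/3.
∫_0^2 v(x) φ(x) dx = ∫_0^2 (4*x^3 - 7*x^2 - 2*x) dx. Term by term:
  ∫_0^2 4*x^3 dx = 16;  ∫_0^2 -7*x^2 dx = -56/3;  ∫_0^2 -2*x dx = -4.
Sum: 16 − 56/3 − 4 = -20/3.
So RHS = -∫_0^2 v(x) φ(x) dx = 20/3.
LHS − RHS = -40/3 ≠ 0, so the identity fails.
(For a valid weak derivative the identity must hold for EVERY test function, in particular this one. The failure shows v is NOT the weak derivative of u.)
Correct weak derivative would be u'(x) = 4*x + 1.


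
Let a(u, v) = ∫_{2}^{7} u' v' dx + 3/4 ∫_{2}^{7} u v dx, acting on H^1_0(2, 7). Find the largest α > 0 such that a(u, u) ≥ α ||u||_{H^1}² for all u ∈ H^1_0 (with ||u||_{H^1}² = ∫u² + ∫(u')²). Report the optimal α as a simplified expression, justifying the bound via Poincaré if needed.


α = (π^2 + 75/4)/(π^2 + 25)

Coercivity of a(·,·) on H^1_0(2, 7) means a(u, u) ≥ α ||u||_{H^1}² for every u ∈ H^1_0.
The interval has length L = 5, and Poincaré/coercivity depend only on L. Here a(u, u) = ∫(u')² + (3/4)·∫u².
Here 0 < c = 3/4 < 1. The condition a(u,u) ≥ α||u||_{H^1}² reads (1−α)∫(u')² ≥ (α−c)∫u². Any admissible α is ≤ 1 (rapidly oscillating u have ∫u²/∫(u')² → 0), and α = 1 would force 0 ≥ (1−c)∫u², impossible since c < 1; so 1−α > 0. By the sharp Poincaré inequality on H^1_0 of an interval of length L, ∫(u')² ≥ (π/L)²∫u² with equality for the first sine mode sin(π(x−x₀)/L) (x₀ the left endpoint), so the inequality holds for all u iff (1−α)(π/L)² ≥ α − c, i.e. α ≤ ((π/L)² + c)/((π/L)² + 1) = (1 + c(L/π)²)/(1 + (L/π)²). With (π/L)² = π^2/25 and c = 3/4, the largest admissible constant is α = ((π/L)² + c)/((π/L)² + 1).
Simplifying, α = (π^2 + 75/4)/(π^2 + 25).


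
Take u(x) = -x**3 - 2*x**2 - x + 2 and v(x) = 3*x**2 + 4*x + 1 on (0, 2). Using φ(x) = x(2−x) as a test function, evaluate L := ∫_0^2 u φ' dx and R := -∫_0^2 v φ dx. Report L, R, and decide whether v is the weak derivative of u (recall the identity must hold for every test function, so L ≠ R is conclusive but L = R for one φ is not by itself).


LHS = 172/15, RHS = -172/15. No, v is not the weak derivative of u.

u(x) = -x**3 - 2*x**2 - x + 2, classical derivative u'(x) = -3*x**2 - 4*x - 1.
φ(x) = x(2−x), so φ'(x) = 2 - 2*x.
Note φ(0) = φ(2) = 0, so the boundary term u·φ vanishes.
LHS = ∫_0^2 u(x) φ'(x) dx = ∫_0^2 (2*x^4 + 2*x^3 - 2*x^2 - 6*x + 4) dx. Term by term:
  ∫_0^2 2*x^4 dx = 64/5;  ∫_0^2 2*x^3 dx = 8;  ∫_0^2 -2*x^2 dx = -16/3;
  ∫_0^2 -6*x dx = -12;  ∫_0^2 4 dx = 8.
Sum: 64/5 + 8 − 16/3 − 12 + 8 = 172/15.
So LHS = 172/15.
∫_0^2 v(x) φ(x) dx = ∫_0^2 (-3*x^4 + 2*x^3 + 7*x^2 + 2*x) dx. Term by term:
  ∫_0^2 -3*x^4 dx = -96/5;  ∫_0^2 2*x^3 dx = 8;  ∫_0^2 7*x^2 dx = 56/3;
  ∫_0^2 2*x dx = 4.
Sum: -96/5 + 8 + 56/3 + 4 = 172/15.
So RHS = -∫_0^2 v(x) φ(x) dx = -172/15.
LHS − RHS = 344/15 ≠ 0, so the identity fails.
(For a valid weak derivative the identity must hold for EVERY test function, in particular this one. The failure shows v is NOT the weak derivative of u.)
Correct weak derivative would be u'(x) = -3*x**2 - 4*x - 1.


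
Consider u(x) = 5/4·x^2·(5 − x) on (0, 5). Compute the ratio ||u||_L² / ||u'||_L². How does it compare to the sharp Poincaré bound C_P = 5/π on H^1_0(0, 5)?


||u||_L² / ||u'||_L² = 5*sqrt(14)/14 < C_P = 5/π.

u(x) = 5/4·x^2·(5 − x), so u'(x) = 5*x*(10 - 3*x)/4.
u(x) = 5/4·x^2·(5 − x) vanishes at x = 0 and x = 5, so u ∈ H^1_0(0, 5). Differentiate via the product rule and integrate the resulting polynomials term by term.
  ∫_0^5 u² dx = ∫_0^5 (25*x^6/16 - 125*x^5/8 + 625*x^4/16) dx. Term by term:
    ∫_0^5 25*x^6/16 dx = 1953125/112;  ∫_0^5 -125*x^5/8 dx = -1953125/48;  ∫_0^5 625*x^4/16 dx = 390625/16.
  Sum: 1953125/112 − 1953125/48 + 390625/16 = 390625/336.
  ∫_0^5 (u')² dx = ∫_0^5 (225*x^4/16 - 375*x^3/4 + 625*x^2/4) dx. Term by term:
    ∫_0^5 225*x^4/16 dx = 140625/16;  ∫_0^5 -375*x^3/4 dx = -234375/16;  ∫_0^5 625*x^2/4 dx = 78125/12.
  Sum: 140625/16 − 234375/16 + 78125/12 = 15625/24.
∫_0^5 u² dx = 390625/336, so ||u||_L² = 625*sqrt(21)/84.
∫_0^5 (u')² dx = 15625/24, so ||u'||_L² = 125*sqrt(6)/12.
Ratio ||u||_L² / ||u'||_L² = 5*sqrt(14)/14.
Sharp Poincaré constant on H^1_0(0, 5) is C_P = L/π = 5/π, achieved by sin(π/5·x).
A polynomial bump cannot attain the sharp Poincaré constant (only the first sine eigenfunction does), so the ratio is strictly less than C_P, consistent with ||u||_L² ≤ C_P ||u'||_L².


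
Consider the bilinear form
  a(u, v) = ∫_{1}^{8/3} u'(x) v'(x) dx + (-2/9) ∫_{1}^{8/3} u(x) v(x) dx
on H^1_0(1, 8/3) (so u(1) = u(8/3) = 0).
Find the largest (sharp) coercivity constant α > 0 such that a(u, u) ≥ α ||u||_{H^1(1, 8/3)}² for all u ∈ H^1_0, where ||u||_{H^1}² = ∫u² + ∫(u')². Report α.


α = (-50 + 81*π^2)/(9*(25 + 9*π^2))

Coercivity of a(·,·) on H^1_0(1, 8/3) means a(u, u) ≥ α ||u||_{H^1}² for every u ∈ H^1_0.
The interval has length L = 5/3, and Poincaré/coercivity depend only on L. Here a(u, u) = ∫(u')² + (-2/9)·∫u².
Here c = -2/9 < 0 with |c| < (π/L)² = 9*π^2/25, so coercivity still holds. The condition a(u,u) ≥ α||u||_{H^1}² reads (1−α)∫(u')² ≥ (α−c)∫u². Any admissible α is ≤ 1 (rapidly oscillating u have ∫u²/∫(u')² → 0), and α = 1 would force 0 ≥ (1−c)∫u², impossible since c < 1; so 1−α > 0. By the sharp Poincaré inequality on H^1_0 of an interval of length L, ∫(u')² ≥ (π/L)²∫u² with equality for the first sine mode sin(π(x−x₀)/L) (x₀ the left endpoint), so the inequality holds for all u iff (1−α)(π/L)² ≥ α − c, i.e. α ≤ ((π/L)² + c)/((π/L)² + 1) = (1 + c(L/π)²)/(1 + (L/π)²). (Direct route, valid since c ≤ 0: Poincaré gives c∫u² ≥ c(L/π)²∫(u')², so a(u,u) ≥ (1 + c(L/π)²)∫(u')², while ||u||_{H^1}² ≤ (1 + (L/π)²)∫(u')²; dividing yields the same α.) With (π/L)² = 9*π^2/25 and c = -2/9, the largest admissible constant is α = ((π/L)² + c)/((π/L)² + 1).
Simplifying, α = (-50 + 81*π^2)/(9*(25 + 9*π^2)).


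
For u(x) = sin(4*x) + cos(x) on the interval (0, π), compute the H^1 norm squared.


||u||_{H^1(0,π)}^2 = 32/15 + 19*π/2

u'(x) = -sin(x) + 4*cos(4*x).
Expand u² and (u')² and integrate term by term on (0, π), using: for integers n ≥ 1, ∫_0^π sin²(nx) dx = ∫_0^π cos²(nx) dx = π/2; for n ≠ n', ∫_0^π sin(nx)sin(n'x) dx = ∫_0^π cos(nx)cos(n'x) dx = 0; and by product-to-sum, ∫_0^π sin(nx)cos(n'x) dx = ½∫_0^π [sin((n+n')x) + sin((n−n')x)] dx, which is 0 when n+n' is even and 2n/(n²−n'²) when n+n' is odd (it need not vanish on (0, π)).
  u² squared terms: (1)²·∫cos(x)² dx = 1·π/2 = π/2;  (1)²·∫sin(4x)² dx = 1·π/2 = π/2.
  u² cross terms: 2·(1)·(1)·∫cos(x)·sin(4x) dx = 2·(8/15) = 16/15.
  So ∫_0^π u² dx = π/2 + π/2 + 16/15 = 16/15 + π.
  (u')² squared terms: (-1)²·∫sin(x)² dx = 1·π/2 = π/2;  (4)²·∫cos(4x)² dx = 16·π/2 = 8*π.
  (u')² cross terms: 2·(-1)·(4)·∫sin(x)·cos(4x) dx = -8·(-2/15) = 16/15.
  So ∫_0^π (u')² dx = π/2 + 8*π + 16/15 = 16/15 + 17*π/2.
||u||_{H^1}^2 = (16/15 + π) + (16/15 + 17*π/2) = 32/15 + 19*π/2.


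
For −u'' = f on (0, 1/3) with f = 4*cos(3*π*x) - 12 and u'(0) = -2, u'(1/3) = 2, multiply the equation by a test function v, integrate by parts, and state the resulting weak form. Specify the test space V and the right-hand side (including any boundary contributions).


V = H^1(0, 1/3) (v unrestricted at boundary; u is determined up to an additive constant); weak form: ∫_0^1/3 u'v' dx = ∫_0^1/3 (4*cos(3*π*x) - 12) v dx + 2·v(1/3) + 2·v(0) for all v ∈ V.

Multiply both sides by a test function v and integrate from 0 to 1/3:
  ∫_0^1/3 −u''(x) v(x) dx = ∫_0^1/3 f(x) v(x) dx.
Integrate the LHS by parts once:
  ∫_0^1/3 −u'' v dx = −[u'(x) v(x)]_0^1/3 + ∫_0^1/3 u'(x) v'(x) dx.
Thus ∫_0^1/3 u'(x) v'(x) dx = ∫_0^1/3 f(x) v(x) dx + [u'(x) v(x)]_0^1/3.
Choose V so that boundary terms are either known or forced to vanish.
u has inhomogeneous Neumann u'(0) = -2, u'(1/3) = 2. [u' v]_0^1/3 = (2)·v(1/3) − (-2)·v(0) = 2·v(1/3) + 2·v(0). Take V = H^1(0, 1/3); boundary term becomes part of RHS.
Weak formulation: find u (satisfying any essential BC) such that ∫_0^1/3 u'(x) v'(x) dx = ∫_0^1/3 f v dx + 2·v(1/3) + 2·v(0) for all v ∈ V (Neumann data are natural BCs: they enter the RHS as boundary terms).
Substituting f(x) = 4*cos(3*π*x) - 12, the right-hand side is ∫_0^1/3 (4*cos(3*π*x) - 12) v dx + 2·v(1/3) + 2·v(0).
Compatibility check (pure Neumann): taking v ≡ 1 ∈ V gives 0 = ∫_0^1/3 f dx + (2) − (-2), i.e. ∫_0^1/3 f dx must equal u'(0) − u'(1/3) = -4. Indeed ∫_0^1/3 (4*cos(3*π*x) - 12) dx = -4, so the data are compatible. The solution is then unique only up to an additive constant (fix it e.g. by requiring ∫_0^1/3 u dx = 0).


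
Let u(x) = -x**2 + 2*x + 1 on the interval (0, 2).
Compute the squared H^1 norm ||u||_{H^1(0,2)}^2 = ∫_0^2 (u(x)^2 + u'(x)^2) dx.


||u||_{H^1}^2 = 42/5

The H^1 norm (squared) on an interval (0, L) is
  ||u||_{H^1}^2 = ∫_0^L u(x)^2 dx + ∫_0^L u'(x)^2 dx.
Compute u'(x) = 2 - 2*x.
Then u(x)^2 = x**4 - 4*x**3 + 2*x**2 + 4*x + 1 and u'(x)^2 = 4*x**2 - 8*x + 4.
Integrate each monomial from 0 to 2 using ∫_0^2 c·x^n dx = c·2^(n+1)/(n+1):
  ∫_0^2 u(x)^2 dx = ∫_0^2 (x^4 - 4*x^3 + 2*x^2 + 4*x + 1) dx. Term by term:
    ∫_0^2 x^4 dx = 32/5;  ∫_0^2 -4*x^3 dx = -16;  ∫_0^2 2*x^2 dx = 16/3;
    ∫_0^2 4*x dx = 8;  ∫_0^2 1 dx = 2.
  Sum: 32/5 − 16 + 16/3 + 8 + 2 = 86/15.
  ∫_0^2 u'(x)^2 dx = ∫_0^2 (4*x^2 - 8*x + 4) dx. Term by term:
    ∫_0^2 4*x^2 dx = 32/3;  ∫_0^2 -8*x dx = -16;  ∫_0^2 4 dx = 8.
  Sum: 32/3 − 16 + 8 = 8/3.
Adding: ||u||_{H^1}^2 = 86/15 + 8/3 = 42/5.


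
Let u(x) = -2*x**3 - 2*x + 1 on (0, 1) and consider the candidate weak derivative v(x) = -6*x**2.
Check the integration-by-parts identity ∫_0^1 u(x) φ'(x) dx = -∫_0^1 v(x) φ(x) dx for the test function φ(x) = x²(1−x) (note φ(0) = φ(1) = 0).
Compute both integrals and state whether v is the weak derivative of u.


LHS = 11/30, RHS = 1/5. No, v is not the weak derivative of u.

u(x) = -2*x**3 - 2*x + 1, classical derivative u'(x) = -6*x**2 - 2.
φ(x) = x²(1−x), so φ'(x) = x*(2 - 3*x).
Note φ(0) = φ(1) = 0, so the boundary term u·φ vanishes.
LHS = ∫_0^1 u(x) φ'(x) dx = ∫_0^1 (6*x^5 - 4*x^4 + 6*x^3 - 7*x^2 + 2*x) dx. Term by term:
  ∫_0^1 6*x^5 dx = 1;  ∫_0^1 -4*x^4 dx = -4/5;  ∫_0^1 6*x^3 dx = 3/2;
  ∫_0^1 -7*x^2 dx = -7/3;  ∫_0^1 2*x dx = 1.
Sum: 1 − 4/5 + 3/2 − 7/3 + 1 = 11/30.
So LHS = 11/30.
∫_0^1 v(x) φ(x) dx = ∫_0^1 (6*x^5 - 6*x^4) dx. Term by term:
  ∫_0^1 6*x^5 dx = 1;  ∫_0^1 -6*x^4 dx = -6/5.
Sum: 1 − 6/5 = -1/5.
So RHS = -∫_0^1 v(x) φ(x) dx = 1/5.
LHS − RHS = 1/6 ≠ 0, so the identity fails.
(For a valid weak derivative the identity must hold for EVERY test function, in particular this one. The failure shows v is NOT the weak derivative of u.)
Correct weak derivative would be u'(x) = -6*x**2 - 2.


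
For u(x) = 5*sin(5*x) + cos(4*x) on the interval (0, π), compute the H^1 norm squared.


||u||_{H^1(0,π)}^2 = 1700/9 + 667*π/2

u'(x) = -4*sin(4*x) + 25*cos(5*x).
Expand u² and (u')² and integrate term by term on (0, π), using: for integers n ≥ 1, ∫_0^π sin²(nx) dx = ∫_0^π cos²(nx) dx = π/2; for n ≠ n', ∫_0^π sin(nx)sin(n'x) dx = ∫_0^π cos(nx)cos(n'x) dx = 0; and by product-to-sum, ∫_0^π sin(nx)cos(n'x) dx = ½∫_0^π [sin((n+n')x) + sin((n−n')x)] dx, which is 0 when n+n' is even and 2n/(n²−n'²) when n+n' is odd (it need not vanish on (0, π)).
  u² squared terms: (5)²·∫sin(5x)² dx = 25·π/2 = 25*π/2;  (1)²·∫cos(4x)² dx = 1·π/2 = π/2.
  u² cross terms: 2·(5)·(1)·∫sin(5x)·cos(4x) dx = 10·(10/9) = 100/9.
  So ∫_0^π u² dx = 25*π/2 + π/2 + 100/9 = 100/9 + 13*π.
  (u')² squared terms: (-4)²·∫sin(4x)² dx = 16·π/2 = 8*π;  (25)²·∫cos(5x)² dx = 625·π/2 = 625*π/2.
  (u')² cross terms: 2·(-4)·(25)·∫sin(4x)·cos(5x) dx = -200·(-8/9) = 1600/9.
  So ∫_0^π (u')² dx = 8*π + 625*π/2 + 1600/9 = 1600/9 + 641*π/2.
||u||_{H^1}^2 = (100/9 + 13*π) + (1600/9 + 641*π/2) = 1700/9 + 667*π/2.


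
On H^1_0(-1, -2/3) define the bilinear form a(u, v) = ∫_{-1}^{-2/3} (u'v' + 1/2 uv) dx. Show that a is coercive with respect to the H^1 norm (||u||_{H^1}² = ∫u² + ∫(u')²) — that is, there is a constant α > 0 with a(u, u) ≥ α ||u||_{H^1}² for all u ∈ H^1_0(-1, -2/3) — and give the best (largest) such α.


α = (1 + 18*π^2)/(2*(1 + 9*π^2))

Coercivity of a(·,·) on H^1_0(-1, -2/3) means a(u, u) ≥ α ||u||_{H^1}² for every u ∈ H^1_0.
The interval has length L = 1/3, and Poincaré/coercivity depend only on L. Here a(u, u) = ∫(u')² + (1/2)·∫u².
Here 0 < c = 1/2 < 1. The condition a(u,u) ≥ α||u||_{H^1}² reads (1−α)∫(u')² ≥ (α−c)∫u². Any admissible α is ≤ 1 (rapidly oscillating u have ∫u²/∫(u')² → 0), and α = 1 would force 0 ≥ (1−c)∫u², impossible since c < 1; so 1−α > 0. By the sharp Poincaré inequality on H^1_0 of an interval of length L, ∫(u')² ≥ (π/L)²∫u² with equality for the first sine mode sin(π(x−x₀)/L) (x₀ the left endpoint), so the inequality holds for all u iff (1−α)(π/L)² ≥ α − c, i.e. α ≤ ((π/L)² + c)/((π/L)² + 1) = (1 + c(L/π)²)/(1 + (L/π)²). With (π/L)² = 9*π^2 and c = 1/2, the largest admissible constant is α = ((π/L)² + c)/((π/L)² + 1).
Simplifying, α = (1 + 18*π^2)/(2*(1 + 9*π^2)).


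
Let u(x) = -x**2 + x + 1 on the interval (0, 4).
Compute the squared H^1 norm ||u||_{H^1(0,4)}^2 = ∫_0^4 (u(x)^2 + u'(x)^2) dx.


||u||_{H^1}^2 = 664/5

The H^1 norm (squared) on an interval (0, L) is
  ||u||_{H^1}^2 = ∫_0^L u(x)^2 dx + ∫_0^L u'(x)^2 dx.
Compute u'(x) = 1 - 2*x.
Then u(x)^2 = x**4 - 2*x**3 - x**2 + 2*x + 1 and u'(x)^2 = 4*x**2 - 4*x + 1.
Integrate each monomial from 0 to 4 using ∫_0^4 c·x^n dx = c·4^(n+1)/(n+1):
  ∫_0^4 u(x)^2 dx = ∫_0^4 (x^4 - 2*x^3 - x^2 + 2*x + 1) dx. Term by term:
    ∫_0^4 x^4 dx = 1024/5;  ∫_0^4 -2*x^3 dx = -128;  ∫_0^4 -x^2 dx = -64/3;
    ∫_0^4 2*x dx = 16;  ∫_0^4 1 dx = 4.
  Sum: 1024/5 − 128 − 64/3 + 16 + 4 = 1132/15.
  ∫_0^4 u'(x)^2 dx = ∫_0^4 (4*x^2 - 4*x + 1) dx. Term by term:
    ∫_0^4 4*x^2 dx = 256/3;  ∫_0^4 -4*x dx = -32;  ∫_0^4 1 dx = 4.
  Sum: 256/3 − 32 + 4 = 172/3.
Adding: ||u||_{H^1}^2 = 1132/15 + 172/3 = 664/5.


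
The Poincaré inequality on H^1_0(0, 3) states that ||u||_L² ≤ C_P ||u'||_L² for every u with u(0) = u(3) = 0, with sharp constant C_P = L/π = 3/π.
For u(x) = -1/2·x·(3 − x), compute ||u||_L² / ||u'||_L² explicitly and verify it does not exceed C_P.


||u||_L² / ||u'||_L² = 3*sqrt(10)/10 < C_P = 3/π.

u(x) = -1/2·x·(3 − x), so u'(x) = x - 3/2.
u(x) = -1/2·x·(3 − x) vanishes at x = 0 and x = 3, so u ∈ H^1_0(0, 3). Differentiate via the product rule and integrate the resulting polynomials term by term.
  ∫_0^3 u² dx = ∫_0^3 (x^4/4 - 3*x^3/2 + 9*x^2/4) dx. Term by term:
    ∫_0^3 x^4/4 dx = 243/20;  ∫_0^3 -3*x^3/2 dx = -243/8;  ∫_0^3 9*x^2/4 dx = 81/4.
  Sum: 243/20 − 243/8 + 81/4 = 81/40.
  ∫_0^3 (u')² dx = ∫_0^3 (x^2 - 3*x + 9/4) dx. Term by term:
    ∫_0^3 x^2 dx = 9;  ∫_0^3 -3*x dx = -27/2;  ∫_0^3 9/4 dx = 27/4.
  Sum: 9 − 27/2 + 27/4 = 9/4.
∫_0^3 u² dx = 81/40, so ||u||_L² = 9*sqrt(10)/20.
∫_0^3 (u')² dx = 9/4, so ||u'||_L² = 3/2.
Ratio ||u||_L² / ||u'||_L² = 3*sqrt(10)/10.
Sharp Poincaré constant on H^1_0(0, 3) is C_P = L/π = 3/π, achieved by sin(π/3·x).
A polynomial bump cannot attain the sharp Poincaré constant (only the first sine eigenfunction does), so the ratio is strictly less than C_P, consistent with ||u||_L² ≤ C_P ||u'||_L².


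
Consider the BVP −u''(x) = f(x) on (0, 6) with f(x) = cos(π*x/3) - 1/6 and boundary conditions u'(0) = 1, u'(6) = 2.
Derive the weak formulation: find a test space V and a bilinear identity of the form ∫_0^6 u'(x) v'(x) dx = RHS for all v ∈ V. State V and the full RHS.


V = H^1(0, 6) (v unrestricted at boundary; u is determined up to an additive constant); weak form: ∫_0^6 u'v' dx = ∫_0^6 (cos(π*x/3) - 1/6) v dx + 2·v(6) − v(0) for all v ∈ V.

Multiply both sides by a test function v and integrate from 0 to 6:
  ∫_0^6 −u''(x) v(x) dx = ∫_0^6 f(x) v(x) dx.
Integrate the LHS by parts once:
  ∫_0^6 −u'' v dx = −[u'(x) v(x)]_0^6 + ∫_0^6 u'(x) v'(x) dx.
Thus ∫_0^6 u'(x) v'(x) dx = ∫_0^6 f(x) v(x) dx + [u'(x) v(x)]_0^6.
Choose V so that boundary terms are either known or forced to vanish.
u has inhomogeneous Neumann u'(0) = 1, u'(6) = 2. [u' v]_0^6 = (2)·v(6) − (1)·v(0) = 2·v(6) − v(0). Take V = H^1(0, 6); boundary term becomes part of RHS.
Weak formulation: find u (satisfying any essential BC) such that ∫_0^6 u'(x) v'(x) dx = ∫_0^6 f v dx + 2·v(6) − v(0) for all v ∈ V (Neumann data are natural BCs: they enter the RHS as boundary terms).
Substituting f(x) = cos(π*x/3) - 1/6, the right-hand side is ∫_0^6 (cos(π*x/3) - 1/6) v dx + 2·v(6) − v(0).
Compatibility check (pure Neumann): taking v ≡ 1 ∈ V gives 0 = ∫_0^6 f dx + (2) − (1), i.e. ∫_0^6 f dx must equal u'(0) − u'(6) = -1. Indeed ∫_0^6 (cos(π*x/3) - 1/6) dx = -1, so the data are compatible. The solution is then unique only up to an additive constant (fix it e.g. by requiring ∫_0^6 u dx = 0).


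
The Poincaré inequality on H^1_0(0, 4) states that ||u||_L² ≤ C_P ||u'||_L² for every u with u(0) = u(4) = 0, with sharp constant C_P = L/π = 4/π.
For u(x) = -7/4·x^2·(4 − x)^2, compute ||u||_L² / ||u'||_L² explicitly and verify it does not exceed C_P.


||u||_L² / ||u'||_L² = 2*sqrt(3)/3 < C_P = 4/π.

u(x) = -7/4·x^2·(4 − x)^2, so u'(x) = 7*x*(-x^2 + 6*x - 8).
u(x) = -7/4·x^2·(4 − x)^2 vanishes at x = 0 and x = 4, so u ∈ H^1_0(0, 4). Differentiate via the product rule and integrate the resulting polynomials term by term.
  ∫_0^4 u² dx = ∫_0^4 (49*x^8/16 - 49*x^7 + 294*x^6 - 784*x^5 + 784*x^4) dx. Term by term:
    ∫_0^4 49*x^8/16 dx = 802816/9;  ∫_0^4 -49*x^7 dx = -401408;  ∫_0^4 294*x^6 dx = 688128;
    ∫_0^4 -784*x^5 dx = -1605632/3;  ∫_0^4 784*x^4 dx = 802816/5.
  Sum: 802816/9 − 401408 + 688128 − 1605632/3 + 802816/5 = 57344/45.
  ∫_0^4 (u')² dx = ∫_0^4 (49*x^6 - 588*x^5 + 2548*x^4 - 4704*x^3 + 3136*x^2) dx. Term by term:
    ∫_0^4 49*x^6 dx = 114688;  ∫_0^4 -588*x^5 dx = -401408;  ∫_0^4 2548*x^4 dx = 2609152/5;
    ∫_0^4 -4704*x^3 dx = -301056;  ∫_0^4 3136*x^2 dx = 200704/3.
  Sum: 114688 − 401408 + 2609152/5 − 301056 + 200704/3 = 14336/15.
∫_0^4 u² dx = 57344/45, so ||u||_L² = 64*sqrt(70)/15.
∫_0^4 (u')² dx = 14336/15, so ||u'||_L² = 32*sqrt(210)/15.
Ratio ||u||_L² / ||u'||_L² = 2*sqrt(3)/3.
Sharp Poincaré constant on H^1_0(0, 4) is C_P = L/π = 4/π, achieved by sin(π/4·x).
A polynomial bump cannot attain the sharp Poincaré constant (only the first sine eigenfunction does), so the ratio is strictly less than C_P, consistent with ||u||_L² ≤ C_P ||u'||_L².


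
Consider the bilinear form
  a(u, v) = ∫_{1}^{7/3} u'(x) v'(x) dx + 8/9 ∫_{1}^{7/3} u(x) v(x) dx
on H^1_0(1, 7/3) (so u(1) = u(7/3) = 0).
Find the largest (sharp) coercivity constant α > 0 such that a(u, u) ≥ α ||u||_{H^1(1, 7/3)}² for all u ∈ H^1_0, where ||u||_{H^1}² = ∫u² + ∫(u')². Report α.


α = (128 + 81*π^2)/(9*(16 + 9*π^2))

Coercivity of a(·,·) on H^1_0(1, 7/3) means a(u, u) ≥ α ||u||_{H^1}² for every u ∈ H^1_0.
The interval has length L = 4/3, and Poincaré/coercivity depend only on L. Here a(u, u) = ∫(u')² + (8/9)·∫u².
Here 0 < c = 8/9 < 1. The condition a(u,u) ≥ α||u||_{H^1}² reads (1−α)∫(u')² ≥ (α−c)∫u². Any admissible α is ≤ 1 (rapidly oscillating u have ∫u²/∫(u')² → 0), and α = 1 would force 0 ≥ (1−c)∫u², impossible since c < 1; so 1−α > 0. By the sharp Poincaré inequality on H^1_0 of an interval of length L, ∫(u')² ≥ (π/L)²∫u² with equality for the first sine mode sin(π(x−x₀)/L) (x₀ the left endpoint), so the inequality holds for all u iff (1−α)(π/L)² ≥ α − c, i.e. α ≤ ((π/L)² + c)/((π/L)² + 1) = (1 + c(L/π)²)/(1 + (L/π)²). With (π/L)² = 9*π^2/16 and c = 8/9, the largest admissible constant is α = ((π/L)² + c)/((π/L)² + 1).
Simplifying, α = (128 + 81*π^2)/(9*(16 + 9*π^2)).


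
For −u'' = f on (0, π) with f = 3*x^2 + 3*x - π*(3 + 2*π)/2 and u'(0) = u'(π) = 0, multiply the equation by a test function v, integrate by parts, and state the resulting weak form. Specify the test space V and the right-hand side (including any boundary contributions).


V = H^1(0, π) (no boundary constraint on v; u is determined up to an additive constant); weak form: ∫_0^π u'v' dx = ∫_0^π (3*x^2 + 3*x - π*(3 + 2*π)/2) v dx for all v ∈ V.

Multiply both sides by a test function v and integrate from 0 to π:
  ∫_0^π −u''(x) v(x) dx = ∫_0^π f(x) v(x) dx.
Integrate the LHS by parts once:
  ∫_0^π −u'' v dx = −[u'(x) v(x)]_0^π + ∫_0^π u'(x) v'(x) dx.
Thus ∫_0^π u'(x) v'(x) dx = ∫_0^π f(x) v(x) dx + [u'(x) v(x)]_0^π.
Choose V so that boundary terms are either known or forced to vanish.
u has homogeneous Neumann: u'(0) = u'(π) = 0. So [u' v]_0^π = 0·v(π) − 0·v(0) = 0 for any v; take V = H^1(0, π).
Weak formulation: find u (satisfying any essential BC) such that ∫_0^π u'(x) v'(x) dx = ∫_0^π f v dx for all v ∈ V (homogeneous Neumann, so boundary terms vanish).
Substituting f(x) = 3*x^2 + 3*x - π*(3 + 2*π)/2, the right-hand side is ∫_0^π (3*x^2 + 3*x - π*(3 + 2*π)/2) v dx.
Compatibility check (pure Neumann): taking v ≡ 1 ∈ V gives 0 = ∫_0^π f dx + (0) − (0), i.e. ∫_0^π f dx must equal u'(0) − u'(π) = 0. Indeed ∫_0^π (3*x^2 + 3*x - π*(3 + 2*π)/2) dx = 0, so the data are compatible. The solution is then unique only up to an additive constant (fix it e.g. by requiring ∫_0^π u dx = 0).


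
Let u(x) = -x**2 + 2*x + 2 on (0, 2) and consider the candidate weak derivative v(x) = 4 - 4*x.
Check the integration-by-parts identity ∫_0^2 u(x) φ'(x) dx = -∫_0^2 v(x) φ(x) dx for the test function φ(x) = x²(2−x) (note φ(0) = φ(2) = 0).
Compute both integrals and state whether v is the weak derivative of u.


LHS = 8/15, RHS = 16/15. No, v is not the weak derivative of u.

u(x) = -x**2 + 2*x + 2, classical derivative u'(x) = 2 - 2*x.
φ(x) = x²(2−x), so φ'(x) = x*(4 - 3*x).
Note φ(0) = φ(2) = 0, so the boundary term u·φ vanishes.
LHS = ∫_0^2 u(x) φ'(x) dx = ∫_0^2 (3*x^4 - 10*x^3 + 2*x^2 + 8*x) dx. Term by term:
  ∫_0^2 3*x^4 dx = 96/5;  ∫_0^2 -10*x^3 dx = -40;  ∫_0^2 2*x^2 dx = 16/3;
  ∫_0^2 8*x dx = 16.
Sum: 96/5 − 40 + 16/3 + 16 = 8/15.
So LHS = 8/15.
∫_0^2 v(x) φ(x) dx = ∫_0^2 (4*x^4 - 12*x^3 + 8*x^2) dx. Term by term:
  ∫_0^2 4*x^4 dx = 128/5;  ∫_0^2 -12*x^3 dx = -48;  ∫_0^2 8*x^2 dx = 64/3.
Sum: 128/5 − 48 + 64/3 = -16/15.
So RHS = -∫_0^2 v(x) φ(x) dx = 16/15.
LHS − RHS = -8/15 ≠ 0, so the identity fails.
(For a valid weak derivative the identity must hold for EVERY test function, in particular this one. The failure shows v is NOT the weak derivative of u.)
Correct weak derivative would be u'(x) = 2 - 2*x.


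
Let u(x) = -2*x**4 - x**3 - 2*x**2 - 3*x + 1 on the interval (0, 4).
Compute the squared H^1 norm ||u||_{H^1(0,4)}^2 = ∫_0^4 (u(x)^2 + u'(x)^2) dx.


||u||_{H^1}^2 = 121675688/315

The H^1 norm (squared) on an interval (0, L) is
  ||u||_{H^1}^2 = ∫_0^L u(x)^2 dx + ∫_0^L u'(x)^2 dx.
Compute u'(x) = -8*x**3 - 3*x**2 - 4*x - 3.
Then u(x)^2 = 4*x**8 + 4*x**7 + 9*x**6 + 16*x**5 + 6*x**4 + 10*x**3 + 5*x**2 - 6*x + 1 and u'(x)^2 = 64*x**6 + 48*x**5 + 73*x**4 + 72*x**3 + 34*x**2 + 24*x + 9.
Integrate each monomial from 0 to 4 using ∫_0^4 c·x^n dx = c·4^(n+1)/(n+1):
  ∫_0^4 u(x)^2 dx = ∫_0^4 (4*x^8 + 4*x^7 + 9*x^6 + 16*x^5 + 6*x^4 + 10*x^3 + 5*x^2 - 6*x + 1) dx. Term by term:
    ∫_0^4 4*x^8 dx = 1048576/9;  ∫_0^4 4*x^7 dx = 32768;  ∫_0^4 9*x^6 dx = 147456/7;
    ∫_0^4 16*x^5 dx = 32768/3;  ∫_0^4 6*x^4 dx = 6144/5;  ∫_0^4 10*x^3 dx = 640;
    ∫_0^4 5*x^2 dx = 320/3;  ∫_0^4 -6*x dx = -48;  ∫_0^4 1 dx = 4.
  Sum: 1048576/9 + 32768 + 147456/7 + 32768/3 + 6144/5 + 640 + 320/3 − 48 + 4 = 57706652/315.
  ∫_0^4 u'(x)^2 dx = ∫_0^4 (64*x^6 + 48*x^5 + 73*x^4 + 72*x^3 + 34*x^2 + 24*x + 9) dx. Term by term:
    ∫_0^4 64*x^6 dx = 1048576/7;  ∫_0^4 48*x^5 dx = 32768;  ∫_0^4 73*x^4 dx = 74752/5;
    ∫_0^4 72*x^3 dx = 4608;  ∫_0^4 34*x^2 dx = 2176/3;  ∫_0^4 24*x dx = 192;
    ∫_0^4 9 dx = 36.
  Sum: 1048576/7 + 32768 + 74752/5 + 4608 + 2176/3 + 192 + 36 = 21323012/105.
Adding: ||u||_{H^1}^2 = 57706652/315 + 21323012/105 = 121675688/315.


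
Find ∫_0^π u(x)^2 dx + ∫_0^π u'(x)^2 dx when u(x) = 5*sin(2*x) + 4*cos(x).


||u||_{H^1(0,π)}^2 = 320/3 + 157*π/2

u'(x) = -4*sin(x) + 10*cos(2*x).
Expand u² and (u')² and integrate term by term on (0, π), using: for integers n ≥ 1, ∫_0^π sin²(nx) dx = ∫_0^π cos²(nx) dx = π/2; for n ≠ n', ∫_0^π sin(nx)sin(n'x) dx = ∫_0^π cos(nx)cos(n'x) dx = 0; and by product-to-sum, ∫_0^π sin(nx)cos(n'x) dx = ½∫_0^π [sin((n+n')x) + sin((n−n')x)] dx, which is 0 when n+n' is even and 2n/(n²−n'²) when n+n' is odd (it need not vanish on (0, π)).
  u² squared terms: (4)²·∫cos(x)² dx = 16·π/2 = 8*π;  (5)²·∫sin(2x)² dx = 25·π/2 = 25*π/2.
  u² cross terms: 2·(4)·(5)·∫cos(x)·sin(2x) dx = 40·(4/3) = 160/3.
  So ∫_0^π u² dx = 8*π + 25*π/2 + 160/3 = 160/3 + 41*π/2.
  (u')² squared terms: (-4)²·∫sin(x)² dx = 16·π/2 = 8*π;  (10)²·∫cos(2x)² dx = 100·π/2 = 50*π.
  (u')² cross terms: 2·(-4)·(10)·∫sin(x)·cos(2x) dx = -80·(-2/3) = 160/3.
  So ∫_0^π (u')² dx = 8*π + 50*π + 160/3 = 160/3 + 58*π.
||u||_{H^1}^2 = (160/3 + 41*π/2) + (160/3 + 58*π) = 320/3 + 157*π/2.


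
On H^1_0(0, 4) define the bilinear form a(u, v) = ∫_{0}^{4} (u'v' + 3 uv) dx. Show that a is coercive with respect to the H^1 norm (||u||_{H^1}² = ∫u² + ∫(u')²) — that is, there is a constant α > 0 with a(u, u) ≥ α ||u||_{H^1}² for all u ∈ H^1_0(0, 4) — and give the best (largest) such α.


α = 1

Coercivity of a(·,·) on H^1_0(0, 4) means a(u, u) ≥ α ||u||_{H^1}² for every u ∈ H^1_0.
The interval has length L = 4, and Poincaré/coercivity depend only on L. Here a(u, u) = ∫(u')² + (3)·∫u².
Here c = 3 ≥ 1, so a(u,u) = ∫(u')² + c∫u² ≥ ∫(u')² + ∫u² = ||u||_{H^1}², i.e. α = 1 works. No larger α is possible: a(u,u) ≥ α||u||_{H^1}² means (1−α)∫(u')² ≥ (α−c)∫u², and for the modes u_n = sin(nπ(x−x₀)/L) (x₀ the left endpoint) one has ∫u_n²/∫(u_n')² = (L/(nπ))² → 0, so a(u_n,u_n)/||u_n||_{H^1}² → 1. Hence the optimal constant is α = 1.
Therefore α = 1.


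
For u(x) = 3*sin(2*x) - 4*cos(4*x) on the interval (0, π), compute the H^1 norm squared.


||u||_{H^1(0,π)}^2 = 317*π/2

u'(x) = 16*sin(4*x) + 6*cos(2*x).
Expand u² and (u')² and integrate term by term on (0, π), using: for integers n ≥ 1, ∫_0^π sin²(nx) dx = ∫_0^π cos²(nx) dx = π/2; for n ≠ n', ∫_0^π sin(nx)sin(n'x) dx = ∫_0^π cos(nx)cos(n'x) dx = 0; and by product-to-sum, ∫_0^π sin(nx)cos(n'x) dx = ½∫_0^π [sin((n+n')x) + sin((n−n')x)] dx, which is 0 when n+n' is even and 2n/(n²−n'²) when n+n' is odd (it need not vanish on (0, π)).
  u² squared terms: (-4)²·∫cos(4x)² dx = 16·π/2 = 8*π;  (3)²·∫sin(2x)² dx = 9·π/2 = 9*π/2.
  u² cross terms: 2·(-4)·(3)·∫cos(4x)·sin(2x) dx = -24·(0) = 0.
  So ∫_0^π u² dx = 8*π + 9*π/2 + 0 = 25*π/2.
  (u')² squared terms: (6)²·∫cos(2x)² dx = 36·π/2 = 18*π;  (16)²·∫sin(4x)² dx = 256·π/2 = 128*π.
  (u')² cross terms: 2·(6)·(16)·∫cos(2x)·sin(4x) dx = 192·(0) = 0.
  So ∫_0^π (u')² dx = 18*π + 128*π + 0 = 146*π.
||u||_{H^1}^2 = (25*π/2) + (146*π) = 317*π/2.
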